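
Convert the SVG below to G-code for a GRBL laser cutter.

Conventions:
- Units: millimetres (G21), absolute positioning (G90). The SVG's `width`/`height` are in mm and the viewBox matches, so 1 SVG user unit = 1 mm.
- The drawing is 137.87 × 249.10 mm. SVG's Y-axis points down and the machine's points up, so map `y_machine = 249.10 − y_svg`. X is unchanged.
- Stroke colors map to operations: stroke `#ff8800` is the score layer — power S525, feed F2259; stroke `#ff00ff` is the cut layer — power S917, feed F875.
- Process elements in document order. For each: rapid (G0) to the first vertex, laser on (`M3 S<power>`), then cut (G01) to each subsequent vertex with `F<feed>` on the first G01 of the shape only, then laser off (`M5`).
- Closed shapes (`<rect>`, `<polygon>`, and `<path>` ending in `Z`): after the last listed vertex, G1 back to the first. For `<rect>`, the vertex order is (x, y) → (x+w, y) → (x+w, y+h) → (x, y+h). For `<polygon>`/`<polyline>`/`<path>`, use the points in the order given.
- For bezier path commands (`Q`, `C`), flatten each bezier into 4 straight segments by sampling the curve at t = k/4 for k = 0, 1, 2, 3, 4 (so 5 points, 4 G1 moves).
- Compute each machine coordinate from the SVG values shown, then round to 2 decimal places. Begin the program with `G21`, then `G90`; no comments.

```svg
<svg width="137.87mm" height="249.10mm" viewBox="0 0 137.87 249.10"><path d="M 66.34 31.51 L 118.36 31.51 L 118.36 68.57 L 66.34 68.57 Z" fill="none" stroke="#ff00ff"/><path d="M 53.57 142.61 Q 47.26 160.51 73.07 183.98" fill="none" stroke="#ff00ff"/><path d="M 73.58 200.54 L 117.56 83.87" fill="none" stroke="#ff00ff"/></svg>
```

G21
G90
G0 X66.34 Y217.59
M3 S917
G01 X118.36 Y217.59 F875
G01 X118.36 Y180.53
G01 X66.34 Y180.53
G01 X66.34 Y217.59
M5
G0 X53.57 Y106.49
M3 S917
G01 X52.42 Y97.19 F875
G01 X55.29 Y87.20
G01 X62.17 Y76.51
G01 X73.07 Y65.12
M5
G0 X73.58 Y48.56
M3 S917
G01 X117.56 Y165.23 F875
M5

1 u = 1 mm; y_m = 249.10 − y.

[1] `<path>` rectangle, #ff00ff→cut S917 F875: (66.34,217.59) → (118.36,217.59) → (118.36,180.53) → (66.34,180.53) → (66.34,217.59) (closed)

[2] `<path>` quadratic bezier, #ff00ff→cut S917 F875: (53.57,106.49) → (52.42,97.19) → (55.29,87.20) → (62.17,76.51) → (73.07,65.12)

[3] `<path>` line segment, #ff00ff→cut S917 F875: (73.58,48.56) → (117.56,165.23)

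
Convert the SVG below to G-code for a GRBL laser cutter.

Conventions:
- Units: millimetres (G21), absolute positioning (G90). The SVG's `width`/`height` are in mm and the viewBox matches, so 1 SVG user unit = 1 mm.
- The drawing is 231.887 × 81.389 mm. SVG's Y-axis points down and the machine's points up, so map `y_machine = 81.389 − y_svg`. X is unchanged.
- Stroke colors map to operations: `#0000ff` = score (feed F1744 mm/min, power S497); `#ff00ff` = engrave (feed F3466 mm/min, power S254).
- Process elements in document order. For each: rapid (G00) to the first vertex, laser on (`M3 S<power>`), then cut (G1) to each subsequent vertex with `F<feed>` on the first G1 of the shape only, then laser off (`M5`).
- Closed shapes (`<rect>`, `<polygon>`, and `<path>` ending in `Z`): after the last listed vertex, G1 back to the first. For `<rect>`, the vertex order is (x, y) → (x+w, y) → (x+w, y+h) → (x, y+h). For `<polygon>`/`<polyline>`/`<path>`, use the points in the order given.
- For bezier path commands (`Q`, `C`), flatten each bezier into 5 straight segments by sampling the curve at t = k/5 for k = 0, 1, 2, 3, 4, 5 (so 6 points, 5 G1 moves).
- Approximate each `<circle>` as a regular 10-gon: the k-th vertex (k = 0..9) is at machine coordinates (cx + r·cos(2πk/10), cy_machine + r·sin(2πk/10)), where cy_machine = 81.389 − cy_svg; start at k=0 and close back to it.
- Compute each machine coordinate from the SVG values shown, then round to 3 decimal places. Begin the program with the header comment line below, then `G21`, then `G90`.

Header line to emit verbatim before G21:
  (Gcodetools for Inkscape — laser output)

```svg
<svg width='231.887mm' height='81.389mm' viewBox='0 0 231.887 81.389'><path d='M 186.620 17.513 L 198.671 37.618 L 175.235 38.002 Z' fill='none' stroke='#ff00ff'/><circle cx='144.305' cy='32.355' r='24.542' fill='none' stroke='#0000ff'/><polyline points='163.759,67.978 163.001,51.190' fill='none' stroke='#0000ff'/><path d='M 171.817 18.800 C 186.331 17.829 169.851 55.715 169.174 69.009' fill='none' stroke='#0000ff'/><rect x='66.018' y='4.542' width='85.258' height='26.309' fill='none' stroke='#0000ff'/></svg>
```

1 u = 1 mm; y_m = 81.389 − y.

[1] `<path>` regular polygon, #ff00ff→engrave S254 F3466: (186.620,63.876) → (198.671,43.771) → (175.235,43.387) → (186.620,63.876) (closed)

[2] `<circle>` circle, #0000ff→score S497 F1744: (168.847,49.034) → (164.160,63.459) → (151.889,72.375) → (136.721,72.375) → (124.450,63.459) → (119.763,49.034) → (124.450,34.609) → (136.721,25.693) → (151.889,25.693) → (164.160,34.609) → (168.847,49.034) (closed)

[3] `<polyline>` line segment, #0000ff→score S497 F1744: (163.759,13.411) → (163.001,30.199)

[4] `<path>` cubic bezier, #0000ff→score S497 F1744: (171.817,62.589) → (177.180,59.016) → (177.352,49.164) → (174.577,36.076) → (171.102,22.800) → (169.174,12.380)

[5] `<rect>` rectangle, #0000ff→score S497 F1744: (66.018,76.847) → (151.276,76.847) → (151.276,50.538) → (66.018,50.538) → (66.018,76.847) (closed)

(Gcodetools for Inkscape — laser output)
G21
G90
G00 X186.620 Y63.876
M3 S254
G1 X198.671 Y43.771 F3466
G1 X175.235 Y43.387
G1 X186.620 Y63.876
M5
G00 X168.847 Y49.034
M3 S497
G1 X164.160 Y63.459 F1744
G1 X151.889 Y72.375
G1 X136.721 Y72.375
G1 X124.450 Y63.459
G1 X119.763 Y49.034
G1 X124.450 Y34.609
G1 X136.721 Y25.693
G1 X151.889 Y25.693
G1 X164.160 Y34.609
G1 X168.847 Y49.034
M5
G00 X163.759 Y13.411
M3 S497
G1 X163.001 Y30.199 F1744
M5
G00 X171.817 Y62.589
M3 S497
G1 X177.180 Y59.016 F1744
G1 X177.352 Y49.164
G1 X174.577 Y36.076
G1 X171.102 Y22.800
G1 X169.174 Y12.380
M5
G00 X66.018 Y76.847
M3 S497
G1 X151.276 Y76.847 F1744
G1 X151.276 Y50.538
G1 X66.018 Y50.538
G1 X66.018 Y76.847
M5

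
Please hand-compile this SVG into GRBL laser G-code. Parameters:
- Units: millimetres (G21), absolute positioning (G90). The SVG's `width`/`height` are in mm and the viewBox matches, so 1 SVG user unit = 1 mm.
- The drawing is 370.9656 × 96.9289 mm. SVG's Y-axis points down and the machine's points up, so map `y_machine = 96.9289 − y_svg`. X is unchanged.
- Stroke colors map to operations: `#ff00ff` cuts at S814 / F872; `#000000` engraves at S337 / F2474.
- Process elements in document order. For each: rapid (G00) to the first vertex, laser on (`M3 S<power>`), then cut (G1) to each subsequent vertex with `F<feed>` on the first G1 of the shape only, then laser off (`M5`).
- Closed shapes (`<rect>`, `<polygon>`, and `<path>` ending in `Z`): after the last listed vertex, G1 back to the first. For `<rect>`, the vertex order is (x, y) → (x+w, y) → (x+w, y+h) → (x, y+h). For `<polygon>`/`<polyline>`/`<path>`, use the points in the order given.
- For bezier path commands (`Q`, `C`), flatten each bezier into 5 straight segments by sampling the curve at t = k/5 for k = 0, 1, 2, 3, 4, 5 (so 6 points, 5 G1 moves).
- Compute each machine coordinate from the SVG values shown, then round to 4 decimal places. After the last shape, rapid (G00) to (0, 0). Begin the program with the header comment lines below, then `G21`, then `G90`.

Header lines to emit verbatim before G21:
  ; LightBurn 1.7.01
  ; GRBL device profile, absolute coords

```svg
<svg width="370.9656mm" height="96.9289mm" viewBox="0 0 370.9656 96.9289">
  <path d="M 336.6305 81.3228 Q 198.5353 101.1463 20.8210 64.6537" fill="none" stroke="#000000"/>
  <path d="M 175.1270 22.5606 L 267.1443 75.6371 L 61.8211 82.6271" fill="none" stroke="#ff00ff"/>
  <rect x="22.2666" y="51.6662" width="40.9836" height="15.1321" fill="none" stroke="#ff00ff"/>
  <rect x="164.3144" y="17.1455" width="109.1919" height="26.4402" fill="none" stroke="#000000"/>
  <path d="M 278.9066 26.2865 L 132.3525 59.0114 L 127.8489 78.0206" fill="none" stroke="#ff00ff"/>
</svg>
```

; LightBurn 1.7.01
; GRBL device profile, absolute coords
G21
G90
G00 X336.6305 Y15.6061
M3 S337
G1 X279.8077 Y9.9293 F2474
G1 X219.8153 Y8.7579
G1 X156.6534 Y12.0917
G1 X90.3220 Y19.9308
G1 X20.8210 Y32.2752
M5
G00 X175.1270 Y74.3683
M3 S814
G1 X267.1443 Y21.2918 F872
G1 X61.8211 Y14.3018
M5
G00 X22.2666 Y45.2627
M3 S814
G1 X63.2502 Y45.2627 F872
G1 X63.2502 Y30.1306
G1 X22.2666 Y30.1306
G1 X22.2666 Y45.2627
M5
G00 X164.3144 Y79.7834
M3 S337
G1 X273.5063 Y79.7834 F2474
G1 X273.5063 Y53.3432
G1 X164.3144 Y53.3432
G1 X164.3144 Y79.7834
M5
G00 X278.9066 Y70.6424
M3 S814
G1 X132.3525 Y37.9175 F872
G1 X127.8489 Y18.9083
M5
G00 X0.0000 Y0.0000

viewBox `0 0 370.9656 96.9289` with mm width/height → 1 unit = 1 mm. Flip: y_m = 96.9289 − y_svg.

**Shape 1** — `<path>` quadratic bezier, stroke `#000000` → engrave (S337, F2474). Control points (SVG): P0=(336.6305,81.3228), P1=(198.5353,101.1463), P2=(20.8210,64.6537); sampled at t=k/5. Machine vertices: (336.6305,15.6061) → (279.8077,9.9293) → (219.8153,8.7579) → (156.6534,12.0917) → (90.3220,19.9308) → (20.8210,32.2752). Open path.

**Shape 2** — `<path>` open polyline, stroke `#ff00ff` → cut (S814, F872). Machine vertices: (175.1270,74.3683) → (267.1443,21.2918) → (61.8211,14.3018). Open path.

**Shape 3** — `<rect>` rectangle, stroke `#ff00ff` → cut (S814, F872). Machine vertices: (22.2666,45.2627) → (63.2502,45.2627) → (63.2502,30.1306) → (22.2666,30.1306) → (22.2666,45.2627). Closed: final G1 returns to the first vertex.

**Shape 4** — `<rect>` rectangle, stroke `#000000` → engrave (S337, F2474). Machine vertices: (164.3144,79.7834) → (273.5063,79.7834) → (273.5063,53.3432) → (164.3144,53.3432) → (164.3144,79.7834). Closed: final G1 returns to the first vertex.

**Shape 5** — `<path>` open polyline, stroke `#ff00ff` → cut (S814, F872). Machine vertices: (278.9066,70.6424) → (132.3525,37.9175) → (127.8489,18.9083). Open path.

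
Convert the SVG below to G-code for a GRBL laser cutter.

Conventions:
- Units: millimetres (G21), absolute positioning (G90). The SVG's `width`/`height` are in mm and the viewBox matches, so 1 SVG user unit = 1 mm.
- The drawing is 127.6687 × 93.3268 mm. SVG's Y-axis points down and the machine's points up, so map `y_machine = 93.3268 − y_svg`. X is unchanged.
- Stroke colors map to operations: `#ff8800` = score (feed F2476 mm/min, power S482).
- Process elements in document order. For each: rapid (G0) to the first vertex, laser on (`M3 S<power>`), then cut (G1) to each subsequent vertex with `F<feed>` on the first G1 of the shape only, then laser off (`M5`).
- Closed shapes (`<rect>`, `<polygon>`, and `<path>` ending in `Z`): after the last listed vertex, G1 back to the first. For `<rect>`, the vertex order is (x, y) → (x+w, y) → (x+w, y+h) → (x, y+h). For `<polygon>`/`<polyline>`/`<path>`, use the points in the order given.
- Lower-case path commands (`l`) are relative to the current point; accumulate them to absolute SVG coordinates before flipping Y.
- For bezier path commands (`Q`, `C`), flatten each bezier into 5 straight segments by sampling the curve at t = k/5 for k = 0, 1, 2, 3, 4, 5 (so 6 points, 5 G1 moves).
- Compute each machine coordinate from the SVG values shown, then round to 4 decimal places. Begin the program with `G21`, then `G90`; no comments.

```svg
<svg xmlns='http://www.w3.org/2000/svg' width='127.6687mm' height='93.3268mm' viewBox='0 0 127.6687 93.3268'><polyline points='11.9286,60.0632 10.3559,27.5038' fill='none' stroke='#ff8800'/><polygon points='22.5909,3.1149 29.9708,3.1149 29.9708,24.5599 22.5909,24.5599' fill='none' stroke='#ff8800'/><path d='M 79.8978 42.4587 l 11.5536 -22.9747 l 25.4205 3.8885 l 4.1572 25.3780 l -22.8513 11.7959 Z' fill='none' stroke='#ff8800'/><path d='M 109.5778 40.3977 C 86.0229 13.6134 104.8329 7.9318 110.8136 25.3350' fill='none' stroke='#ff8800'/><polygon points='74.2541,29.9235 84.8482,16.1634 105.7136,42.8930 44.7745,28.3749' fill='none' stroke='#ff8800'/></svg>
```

Since the viewBox matches the mm dimensions, user units are millimetres directly. The only transform is the Y-flip y_m = 93.3268 − y_svg.

Shape 1 is a line segment drawn with `<polyline>`. Its stroke #ff8800 means score at S482, F2476. After flipping Y the toolpath is (11.9286,33.2636) → (10.3559,65.8230).

Shape 2 is a rectangle drawn with `<polygon>`. Its stroke #ff8800 means score at S482, F2476. After flipping Y the toolpath is (22.5909,90.2119) → (29.9708,90.2119) → (29.9708,68.7669) → (22.5909,68.7669) → (22.5909,90.2119), returning to the start.

Shape 3 is a regular polygon drawn with `<path>`. Its stroke #ff8800 means score at S482, F2476. After flipping Y the toolpath is (79.8978,50.8681) → (91.4514,73.8428) → (116.8719,69.9543) → (121.0291,44.5763) → (98.1778,32.7804) → (79.8978,50.8681), returning to the start.

Shape 4 is a cubic bezier drawn with `<path>`. Its stroke #ff8800 means score at S482, F2476. After flipping Y the toolpath is (109.5778,52.9291) → (100.0871,66.4515) → (98.1146,74.8141) → (101.0111,77.9218) → (106.1272,75.6794) → (110.8136,67.9918).

Shape 5 is a closed polygon drawn with `<polygon>`. Its stroke #ff8800 means score at S482, F2476. After flipping Y the toolpath is (74.2541,63.4033) → (84.8482,77.1634) → (105.7136,50.4338) → (44.7745,64.9519) → (74.2541,63.4033), returning to the start.

G21
G90
G0 X11.9286 Y33.2636
M3 S482
G1 X10.3559 Y65.8230 F2476
M5
G0 X22.5909 Y90.2119
M3 S482
G1 X29.9708 Y90.2119 F2476
G1 X29.9708 Y68.7669
G1 X22.5909 Y68.7669
G1 X22.5909 Y90.2119
M5
G0 X79.8978 Y50.8681
M3 S482
G1 X91.4514 Y73.8428 F2476
G1 X116.8719 Y69.9543
G1 X121.0291 Y44.5763
G1 X98.1778 Y32.7804
G1 X79.8978 Y50.8681
M5
G0 X109.5778 Y52.9291
M3 S482
G1 X100.0871 Y66.4515 F2476
G1 X98.1146 Y74.8141
G1 X101.0111 Y77.9218
G1 X106.1272 Y75.6794
G1 X110.8136 Y67.9918
M5
G0 X74.2541 Y63.4033
M3 S482
G1 X84.8482 Y77.1634 F2476
G1 X105.7136 Y50.4338
G1 X44.7745 Y64.9519
G1 X74.2541 Y63.4033
M5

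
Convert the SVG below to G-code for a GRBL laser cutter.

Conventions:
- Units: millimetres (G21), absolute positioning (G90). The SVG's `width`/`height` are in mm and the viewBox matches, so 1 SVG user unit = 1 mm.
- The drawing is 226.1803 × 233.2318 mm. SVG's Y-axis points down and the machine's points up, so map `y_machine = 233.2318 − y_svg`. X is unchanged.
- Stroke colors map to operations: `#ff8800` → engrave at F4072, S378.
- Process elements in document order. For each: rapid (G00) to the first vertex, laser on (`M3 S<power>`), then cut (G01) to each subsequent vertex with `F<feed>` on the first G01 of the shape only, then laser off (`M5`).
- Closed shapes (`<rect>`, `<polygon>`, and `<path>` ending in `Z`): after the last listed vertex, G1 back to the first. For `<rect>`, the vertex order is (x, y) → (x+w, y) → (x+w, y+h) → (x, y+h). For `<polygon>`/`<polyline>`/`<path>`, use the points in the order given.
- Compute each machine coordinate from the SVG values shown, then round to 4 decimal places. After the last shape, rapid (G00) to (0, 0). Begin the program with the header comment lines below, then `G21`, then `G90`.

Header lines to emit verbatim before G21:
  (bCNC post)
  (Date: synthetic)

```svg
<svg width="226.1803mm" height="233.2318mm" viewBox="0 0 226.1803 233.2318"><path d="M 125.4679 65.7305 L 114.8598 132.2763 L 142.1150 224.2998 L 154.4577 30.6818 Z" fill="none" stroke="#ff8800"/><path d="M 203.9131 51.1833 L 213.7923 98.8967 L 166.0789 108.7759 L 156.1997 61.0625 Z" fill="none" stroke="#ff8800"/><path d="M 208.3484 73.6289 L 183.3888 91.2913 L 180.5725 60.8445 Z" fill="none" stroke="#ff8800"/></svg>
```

1 u = 1 mm; y_m = 233.2318 − y.

[1] `<path>` closed polygon, #ff8800→engrave S378 F4072: (125.4679,167.5013) → (114.8598,100.9555) → (142.1150,8.9320) → (154.4577,202.5500) → (125.4679,167.5013) (closed)

[2] `<path>` regular polygon, #ff8800→engrave S378 F4072: (203.9131,182.0485) → (213.7923,134.3351) → (166.0789,124.4559) → (156.1997,172.1693) → (203.9131,182.0485) (closed)

[3] `<path>` regular polygon, #ff8800→engrave S378 F4072: (208.3484,159.6029) → (183.3888,141.9405) → (180.5725,172.3873) → (208.3484,159.6029) (closed)

(bCNC post)
(Date: synthetic)
G21
G90
G00 X125.4679 Y167.5013
M3 S378
G01 X114.8598 Y100.9555 F4072
G01 X142.1150 Y8.9320
G01 X154.4577 Y202.5500
G01 X125.4679 Y167.5013
M5
G00 X203.9131 Y182.0485
M3 S378
G01 X213.7923 Y134.3351 F4072
G01 X166.0789 Y124.4559
G01 X156.1997 Y172.1693
G01 X203.9131 Y182.0485
M5
G00 X208.3484 Y159.6029
M3 S378
G01 X183.3888 Y141.9405 F4072
G01 X180.5725 Y172.3873
G01 X208.3484 Y159.6029
M5
G00 X0.0000 Y0.0000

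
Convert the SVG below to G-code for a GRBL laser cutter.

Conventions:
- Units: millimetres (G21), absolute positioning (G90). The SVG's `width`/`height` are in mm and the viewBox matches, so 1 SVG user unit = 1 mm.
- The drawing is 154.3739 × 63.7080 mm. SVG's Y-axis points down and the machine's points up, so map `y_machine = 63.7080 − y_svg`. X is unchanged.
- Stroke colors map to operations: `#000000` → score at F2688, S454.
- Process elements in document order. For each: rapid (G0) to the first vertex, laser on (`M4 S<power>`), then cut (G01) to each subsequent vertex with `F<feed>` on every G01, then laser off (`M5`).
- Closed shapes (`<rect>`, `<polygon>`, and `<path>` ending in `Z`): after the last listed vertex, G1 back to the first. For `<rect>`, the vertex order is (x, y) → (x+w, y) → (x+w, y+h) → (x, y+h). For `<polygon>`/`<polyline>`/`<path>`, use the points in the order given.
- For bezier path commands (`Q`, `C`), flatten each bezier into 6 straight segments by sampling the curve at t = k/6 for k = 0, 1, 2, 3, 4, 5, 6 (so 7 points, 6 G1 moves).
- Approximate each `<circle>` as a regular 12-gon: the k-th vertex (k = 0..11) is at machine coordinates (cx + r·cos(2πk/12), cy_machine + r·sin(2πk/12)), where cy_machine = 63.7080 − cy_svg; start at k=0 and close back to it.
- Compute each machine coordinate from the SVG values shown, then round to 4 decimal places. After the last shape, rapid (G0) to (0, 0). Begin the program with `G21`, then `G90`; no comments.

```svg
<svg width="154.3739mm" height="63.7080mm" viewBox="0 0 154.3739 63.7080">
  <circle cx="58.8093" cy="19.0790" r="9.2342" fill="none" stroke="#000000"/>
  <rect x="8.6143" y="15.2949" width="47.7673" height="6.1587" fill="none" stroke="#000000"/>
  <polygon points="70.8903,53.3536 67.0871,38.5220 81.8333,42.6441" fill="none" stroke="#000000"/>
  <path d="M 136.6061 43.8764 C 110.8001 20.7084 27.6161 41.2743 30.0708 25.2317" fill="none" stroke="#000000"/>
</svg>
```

G21
G90
G0 X68.0435 Y44.6290
M4 S454
G01 X66.8064 Y49.2461 F2688
G01 X63.4264 Y52.6261 F2688
G01 X58.8093 Y53.8632 F2688
G01 X54.1922 Y52.6261 F2688
G01 X50.8122 Y49.2461 F2688
G01 X49.5751 Y44.6290 F2688
G01 X50.8122 Y40.0119 F2688
G01 X54.1922 Y36.6319 F2688
G01 X58.8093 Y35.3948 F2688
G01 X63.4264 Y36.6319 F2688
G01 X66.8064 Y40.0119 F2688
G01 X68.0435 Y44.6290 F2688
M5
G0 X8.6143 Y48.4131
M4 S454
G01 X56.3816 Y48.4131 F2688
G01 X56.3816 Y42.2544 F2688
G01 X8.6143 Y42.2544 F2688
G01 X8.6143 Y48.4131 F2688
M5
G0 X70.8903 Y10.3544
M4 S454
G01 X67.0871 Y25.1860 F2688
G01 X81.8333 Y21.0639 F2688
G01 X70.8903 Y10.3544 F2688
M5
G0 X136.6061 Y19.8316
M4 S454
G01 X119.5837 Y28.1431 F2688
G01 X96.9710 Y31.3973 F2688
G01 X72.7407 Y31.8260 F2688
G01 X50.8654 Y31.6609 F2688
G01 X35.3179 Y33.1338 F2688
G01 X30.0708 Y38.4763 F2688
M5
G0 X0.0000 Y0.0000

Since the viewBox matches the mm dimensions, user units are millimetres directly. The only transform is the Y-flip y_m = 63.7080 − y_svg.

Shape 1 is a circle drawn with `<circle>`. Its stroke #000000 means score at S454, F2688. After flipping Y the toolpath is (68.0435,44.6290) → (66.8064,49.2461) → (63.4264,52.6261) → (58.8093,53.8632) → (54.1922,52.6261) → (50.8122,49.2461) → (49.5751,44.6290) → (50.8122,40.0119) → (54.1922,36.6319) → (58.8093,35.3948) → (63.4264,36.6319) → (66.8064,40.0119) → (68.0435,44.6290), returning to the start.

Shape 2 is a rectangle drawn with `<rect>`. Its stroke #000000 means score at S454, F2688. After flipping Y the toolpath is (8.6143,48.4131) → (56.3816,48.4131) → (56.3816,42.2544) → (8.6143,42.2544) → (8.6143,48.4131), returning to the start.

Shape 3 is a regular polygon drawn with `<polygon>`. Its stroke #000000 means score at S454, F2688. After flipping Y the toolpath is (70.8903,10.3544) → (67.0871,25.1860) → (81.8333,21.0639) → (70.8903,10.3544), returning to the start.

Shape 4 is a cubic bezier drawn with `<path>`. Its stroke #000000 means score at S454, F2688. After flipping Y the toolpath is (136.6061,19.8316) → (119.5837,28.1431) → (96.9710,31.3973) → (72.7407,31.8260) → (50.8654,31.6609) → (35.3179,33.1338) → (30.0708,38.4763).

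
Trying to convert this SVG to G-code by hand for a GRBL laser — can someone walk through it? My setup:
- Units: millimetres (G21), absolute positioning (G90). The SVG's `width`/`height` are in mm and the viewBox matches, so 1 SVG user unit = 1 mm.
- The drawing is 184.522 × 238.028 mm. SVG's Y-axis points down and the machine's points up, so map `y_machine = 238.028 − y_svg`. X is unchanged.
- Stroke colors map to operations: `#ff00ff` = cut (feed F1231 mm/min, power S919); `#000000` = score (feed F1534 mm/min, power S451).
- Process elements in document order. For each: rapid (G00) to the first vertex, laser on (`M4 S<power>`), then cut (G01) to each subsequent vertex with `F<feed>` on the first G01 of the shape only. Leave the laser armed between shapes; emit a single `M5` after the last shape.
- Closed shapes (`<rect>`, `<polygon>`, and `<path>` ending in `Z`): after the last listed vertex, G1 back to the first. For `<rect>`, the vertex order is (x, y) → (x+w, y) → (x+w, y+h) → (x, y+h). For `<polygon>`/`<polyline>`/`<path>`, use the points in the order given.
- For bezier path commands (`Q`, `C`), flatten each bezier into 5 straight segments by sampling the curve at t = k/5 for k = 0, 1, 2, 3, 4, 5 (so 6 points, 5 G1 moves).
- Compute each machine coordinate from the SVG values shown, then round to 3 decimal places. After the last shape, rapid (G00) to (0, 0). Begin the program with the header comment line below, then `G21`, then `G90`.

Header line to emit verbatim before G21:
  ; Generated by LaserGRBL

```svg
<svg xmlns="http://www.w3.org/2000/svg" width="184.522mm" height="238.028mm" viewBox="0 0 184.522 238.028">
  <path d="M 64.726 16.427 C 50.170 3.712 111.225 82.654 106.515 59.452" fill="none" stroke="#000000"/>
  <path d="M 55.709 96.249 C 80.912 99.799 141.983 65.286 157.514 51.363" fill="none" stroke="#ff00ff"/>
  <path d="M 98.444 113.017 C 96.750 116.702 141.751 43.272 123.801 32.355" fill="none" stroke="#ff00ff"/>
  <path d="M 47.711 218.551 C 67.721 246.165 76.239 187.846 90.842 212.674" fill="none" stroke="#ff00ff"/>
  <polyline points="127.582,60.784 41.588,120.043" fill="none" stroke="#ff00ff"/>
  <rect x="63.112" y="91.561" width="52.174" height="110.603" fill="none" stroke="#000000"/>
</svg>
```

; Generated by LaserGRBL
G21
G90
G00 X64.726 Y221.601
M4 S451
G01 X63.935 Y219.782 F1534
G01 X74.504 Y205.267
G01 X89.648 Y187.359
G01 X102.580 Y175.362
G01 X106.515 Y178.576
G00 X55.709 Y141.779
M4 S919
G01 X74.484 Y143.747 F1231
G01 X97.959 Y152.035
G01 X122.228 Y163.828
G01 X143.382 Y176.310
G01 X157.514 Y186.665
G00 X98.444 Y125.011
M4 S919
G01 X102.154 Y130.937 F1231
G01 X111.807 Y148.668
G01 X122.142 Y171.503
G01 X127.894 Y192.738
G01 X123.801 Y205.673
G00 X47.711 Y19.477
M4 S919
G01 X58.479 Y11.868 F1231
G01 X67.332 Y16.767
G01 X75.114 Y26.058
G01 X82.670 Y31.626
G01 X90.842 Y25.354
G00 X127.582 Y177.244
M4 S919
G01 X41.588 Y117.985 F1231
G00 X63.112 Y146.467
M4 S451
G01 X115.286 Y146.467 F1534
G01 X115.286 Y35.864
G01 X63.112 Y35.864
G01 X63.112 Y146.467
M5
G00 X0.000 Y0.000

Since the viewBox matches the mm dimensions, user units are millimetres directly. The only transform is the Y-flip y_m = 238.028 − y_svg.

Shape 1 is a cubic bezier drawn with `<path>`. Its stroke #000000 means score at S451, F1534. After flipping Y the toolpath is (64.726,221.601) → (63.935,219.782) → (74.504,205.267) → (89.648,187.359) → (102.580,175.362) → (106.515,178.576).

Shape 2 is a cubic bezier drawn with `<path>`. Its stroke #ff00ff means cut at S919, F1231. After flipping Y the toolpath is (55.709,141.779) → (74.484,143.747) → (97.959,152.035) → (122.228,163.828) → (143.382,176.310) → (157.514,186.665).

Shape 3 is a cubic bezier drawn with `<path>`. Its stroke #ff00ff means cut at S919, F1231. After flipping Y the toolpath is (98.444,125.011) → (102.154,130.937) → (111.807,148.668) → (122.142,171.503) → (127.894,192.738) → (123.801,205.673).

Shape 4 is a cubic bezier drawn with `<path>`. Its stroke #ff00ff means cut at S919, F1231. After flipping Y the toolpath is (47.711,19.477) → (58.479,11.868) → (67.332,16.767) → (75.114,26.058) → (82.670,31.626) → (90.842,25.354).

Shape 5 is a line segment drawn with `<polyline>`. Its stroke #ff00ff means cut at S919, F1231. After flipping Y the toolpath is (127.582,177.244) → (41.588,117.985).

Shape 6 is a rectangle drawn with `<rect>`. Its stroke #000000 means score at S451, F1534. After flipping Y the toolpath is (63.112,146.467) → (115.286,146.467) → (115.286,35.864) → (63.112,35.864) → (63.112,146.467), returning to the start.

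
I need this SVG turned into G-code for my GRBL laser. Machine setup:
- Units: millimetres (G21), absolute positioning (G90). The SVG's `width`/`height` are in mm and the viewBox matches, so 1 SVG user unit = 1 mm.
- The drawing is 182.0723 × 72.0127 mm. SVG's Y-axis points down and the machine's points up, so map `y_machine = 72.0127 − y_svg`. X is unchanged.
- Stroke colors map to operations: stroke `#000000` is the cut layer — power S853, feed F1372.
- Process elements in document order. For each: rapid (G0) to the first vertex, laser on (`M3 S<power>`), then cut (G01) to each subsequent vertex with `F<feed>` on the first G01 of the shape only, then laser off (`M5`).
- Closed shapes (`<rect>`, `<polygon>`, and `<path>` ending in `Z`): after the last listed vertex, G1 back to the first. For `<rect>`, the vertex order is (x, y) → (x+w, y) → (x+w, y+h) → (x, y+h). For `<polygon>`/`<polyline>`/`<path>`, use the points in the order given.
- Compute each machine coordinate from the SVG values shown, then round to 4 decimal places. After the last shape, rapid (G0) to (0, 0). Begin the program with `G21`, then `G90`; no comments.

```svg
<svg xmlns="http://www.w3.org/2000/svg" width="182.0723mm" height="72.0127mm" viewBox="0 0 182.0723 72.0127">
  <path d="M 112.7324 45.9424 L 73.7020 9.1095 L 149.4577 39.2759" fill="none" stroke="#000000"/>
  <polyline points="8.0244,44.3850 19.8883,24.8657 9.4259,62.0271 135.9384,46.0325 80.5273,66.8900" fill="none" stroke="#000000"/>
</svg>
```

G21
G90
G0 X112.7324 Y26.0703
M3 S853
G01 X73.7020 Y62.9032 F1372
G01 X149.4577 Y32.7368
M5
G0 X8.0244 Y27.6277
M3 S853
G01 X19.8883 Y47.1470 F1372
G01 X9.4259 Y9.9856
G01 X135.9384 Y25.9802
G01 X80.5273 Y5.1227
M5
G0 X0.0000 Y0.0000

viewBox `0 0 182.0723 72.0127` with mm width/height → 1 unit = 1 mm. Flip: y_m = 72.0127 − y_svg.

**Shape 1** — `<path>` open polyline, stroke `#000000` → cut (S853, F1372). Machine vertices: (112.7324,26.0703) → (73.7020,62.9032) → (149.4577,32.7368). Open path.

**Shape 2** — `<polyline>` open polyline, stroke `#000000` → cut (S853, F1372). Machine vertices: (8.0244,27.6277) → (19.8883,47.1470) → (9.4259,9.9856) → (135.9384,25.9802) → (80.5273,5.1227). Open path.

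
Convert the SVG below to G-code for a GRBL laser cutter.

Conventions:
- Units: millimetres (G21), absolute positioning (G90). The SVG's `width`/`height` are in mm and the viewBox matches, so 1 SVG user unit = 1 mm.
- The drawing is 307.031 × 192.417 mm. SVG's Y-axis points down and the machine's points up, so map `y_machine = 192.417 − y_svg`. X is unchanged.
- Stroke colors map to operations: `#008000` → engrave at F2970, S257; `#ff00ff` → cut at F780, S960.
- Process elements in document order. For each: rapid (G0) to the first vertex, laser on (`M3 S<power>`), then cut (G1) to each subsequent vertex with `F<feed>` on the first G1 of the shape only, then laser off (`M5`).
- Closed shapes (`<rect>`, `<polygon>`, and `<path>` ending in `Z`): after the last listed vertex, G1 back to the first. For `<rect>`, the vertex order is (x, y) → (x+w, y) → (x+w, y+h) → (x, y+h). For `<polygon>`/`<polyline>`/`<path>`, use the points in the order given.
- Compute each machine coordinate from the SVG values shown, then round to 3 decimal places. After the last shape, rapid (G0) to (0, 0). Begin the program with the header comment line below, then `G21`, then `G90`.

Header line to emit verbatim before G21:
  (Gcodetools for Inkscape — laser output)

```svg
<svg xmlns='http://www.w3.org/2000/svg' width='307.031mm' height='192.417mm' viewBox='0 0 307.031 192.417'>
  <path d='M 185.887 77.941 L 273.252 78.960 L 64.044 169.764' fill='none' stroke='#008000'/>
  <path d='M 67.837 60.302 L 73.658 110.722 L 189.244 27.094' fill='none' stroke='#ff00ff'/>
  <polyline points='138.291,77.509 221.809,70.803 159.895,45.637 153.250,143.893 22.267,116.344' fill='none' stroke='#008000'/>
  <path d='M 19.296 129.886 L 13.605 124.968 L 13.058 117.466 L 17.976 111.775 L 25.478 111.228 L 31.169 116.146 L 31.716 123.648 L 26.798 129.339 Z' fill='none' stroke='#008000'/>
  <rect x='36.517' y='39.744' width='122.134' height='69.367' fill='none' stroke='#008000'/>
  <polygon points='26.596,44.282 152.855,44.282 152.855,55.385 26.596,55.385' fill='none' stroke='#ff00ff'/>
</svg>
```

(Gcodetools for Inkscape — laser output)
G21
G90
G0 X185.887 Y114.476
M3 S257
G1 X273.252 Y113.457 F2970
G1 X64.044 Y22.653
M5
G0 X67.837 Y132.115
M3 S960
G1 X73.658 Y81.695 F780
G1 X189.244 Y165.323
M5
G0 X138.291 Y114.908
M3 S257
G1 X221.809 Y121.614 F2970
G1 X159.895 Y146.780
G1 X153.250 Y48.524
G1 X22.267 Y76.073
M5
G0 X19.296 Y62.531
M3 S257
G1 X13.605 Y67.449 F2970
G1 X13.058 Y74.951
G1 X17.976 Y80.642
G1 X25.478 Y81.189
G1 X31.169 Y76.271
G1 X31.716 Y68.769
G1 X26.798 Y63.078
G1 X19.296 Y62.531
M5
G0 X36.517 Y152.673
M3 S257
G1 X158.651 Y152.673 F2970
G1 X158.651 Y83.306
G1 X36.517 Y83.306
G1 X36.517 Y152.673
M5
G0 X26.596 Y148.135
M3 S960
G1 X152.855 Y148.135 F780
G1 X152.855 Y137.032
G1 X26.596 Y137.032
G1 X26.596 Y148.135
M5
G0 X0.000 Y0.000

viewBox `0 0 307.031 192.417` with mm width/height → 1 unit = 1 mm. Flip: y_m = 192.417 − y_svg.

**Shape 1** — `<path>` open polyline, stroke `#008000` → engrave (S257, F2970). Machine vertices: (185.887,114.476) → (273.252,113.457) → (64.044,22.653). Open path.

**Shape 2** — `<path>` open polyline, stroke `#ff00ff` → cut (S960, F780). Machine vertices: (67.837,132.115) → (73.658,81.695) → (189.244,165.323). Open path.

**Shape 3** — `<polyline>` open polyline, stroke `#008000` → engrave (S257, F2970). Machine vertices: (138.291,114.908) → (221.809,121.614) → (159.895,146.780) → (153.250,48.524) → (22.267,76.073). Open path.

**Shape 4** — `<path>` regular polygon, stroke `#008000` → engrave (S257, F2970). Machine vertices: (19.296,62.531) → (13.605,67.449) → (13.058,74.951) → (17.976,80.642) → (25.478,81.189) → (31.169,76.271) → (31.716,68.769) → (26.798,63.078) → (19.296,62.531). Closed: final G1 returns to the first vertex.

**Shape 5** — `<rect>` rectangle, stroke `#008000` → engrave (S257, F2970). Machine vertices: (36.517,152.673) → (158.651,152.673) → (158.651,83.306) → (36.517,83.306) → (36.517,152.673). Closed: final G1 returns to the first vertex.

**Shape 6** — `<polygon>` rectangle, stroke `#ff00ff` → cut (S960, F780). Machine vertices: (26.596,148.135) → (152.855,148.135) → (152.855,137.032) → (26.596,137.032) → (26.596,148.135). Closed: final G1 returns to the first vertex.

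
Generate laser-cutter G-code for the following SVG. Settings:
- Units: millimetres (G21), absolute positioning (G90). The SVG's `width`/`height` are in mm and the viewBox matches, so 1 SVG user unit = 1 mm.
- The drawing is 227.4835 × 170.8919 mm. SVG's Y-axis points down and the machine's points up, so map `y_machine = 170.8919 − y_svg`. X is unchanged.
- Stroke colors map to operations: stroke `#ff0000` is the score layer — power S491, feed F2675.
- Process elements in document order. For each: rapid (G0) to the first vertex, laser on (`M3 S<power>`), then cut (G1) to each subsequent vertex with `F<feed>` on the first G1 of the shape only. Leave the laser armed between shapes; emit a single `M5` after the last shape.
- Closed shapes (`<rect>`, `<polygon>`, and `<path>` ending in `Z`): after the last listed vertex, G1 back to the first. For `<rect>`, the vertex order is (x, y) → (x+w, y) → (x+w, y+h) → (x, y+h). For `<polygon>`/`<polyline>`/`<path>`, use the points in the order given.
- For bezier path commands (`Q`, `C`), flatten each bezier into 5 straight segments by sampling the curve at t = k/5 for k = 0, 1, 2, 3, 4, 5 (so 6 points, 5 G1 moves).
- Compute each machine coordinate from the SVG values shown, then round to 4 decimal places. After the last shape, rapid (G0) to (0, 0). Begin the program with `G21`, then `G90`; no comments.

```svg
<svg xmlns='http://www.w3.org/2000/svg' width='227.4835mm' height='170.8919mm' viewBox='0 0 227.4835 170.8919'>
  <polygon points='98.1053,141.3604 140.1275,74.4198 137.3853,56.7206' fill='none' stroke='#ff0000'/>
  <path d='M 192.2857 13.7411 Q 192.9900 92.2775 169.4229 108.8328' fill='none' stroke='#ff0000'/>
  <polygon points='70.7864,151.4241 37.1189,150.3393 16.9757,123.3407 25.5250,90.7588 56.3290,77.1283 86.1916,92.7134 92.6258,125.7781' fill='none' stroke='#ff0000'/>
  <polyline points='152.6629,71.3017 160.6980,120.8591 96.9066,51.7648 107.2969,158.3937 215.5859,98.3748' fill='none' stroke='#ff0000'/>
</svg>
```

G21
G90
G0 X98.1053 Y29.5315
M3 S491
G1 X140.1275 Y96.4721 F2675
G1 X137.3853 Y114.1713
G1 X98.1053 Y29.5315
G0 X192.2857 Y157.1508
M3 S491
G1 X191.5966 Y128.2155 F2675
G1 X188.9657 Y104.2387
G1 X184.3932 Y85.2203
G1 X177.8789 Y71.1605
G1 X169.4229 Y62.0591
G0 X70.7864 Y19.4678
M3 S491
G1 X37.1189 Y20.5526 F2675
G1 X16.9757 Y47.5512
G1 X25.5250 Y80.1331
G1 X56.3290 Y93.7636
G1 X86.1916 Y78.1785
G1 X92.6258 Y45.1138
G1 X70.7864 Y19.4678
G0 X152.6629 Y99.5902
M3 S491
G1 X160.6980 Y50.0328 F2675
G1 X96.9066 Y119.1271
G1 X107.2969 Y12.4982
G1 X215.5859 Y72.5171
M5
G0 X0.0000 Y0.0000

1 u = 1 mm; y_m = 170.8919 − y.

[1] `<polygon>` closed polygon, #ff0000→score S491 F2675: (98.1053,29.5315) → (140.1275,96.4721) → (137.3853,114.1713) → (98.1053,29.5315) (closed)

[2] `<path>` quadratic bezier, #ff0000→score S491 F2675: (192.2857,157.1508) → (191.5966,128.2155) → (188.9657,104.2387) → (184.3932,85.2203) → (177.8789,71.1605) → (169.4229,62.0591)

[3] `<polygon>` regular polygon, #ff0000→score S491 F2675: (70.7864,19.4678) → (37.1189,20.5526) → (16.9757,47.5512) → (25.5250,80.1331) → (56.3290,93.7636) → (86.1916,78.1785) → (92.6258,45.1138) → (70.7864,19.4678) (closed)

[4] `<polyline>` open polyline, #ff0000→score S491 F2675: (152.6629,99.5902) → (160.6980,50.0328) → (96.9066,119.1271) → (107.2969,12.4982) → (215.5859,72.5171)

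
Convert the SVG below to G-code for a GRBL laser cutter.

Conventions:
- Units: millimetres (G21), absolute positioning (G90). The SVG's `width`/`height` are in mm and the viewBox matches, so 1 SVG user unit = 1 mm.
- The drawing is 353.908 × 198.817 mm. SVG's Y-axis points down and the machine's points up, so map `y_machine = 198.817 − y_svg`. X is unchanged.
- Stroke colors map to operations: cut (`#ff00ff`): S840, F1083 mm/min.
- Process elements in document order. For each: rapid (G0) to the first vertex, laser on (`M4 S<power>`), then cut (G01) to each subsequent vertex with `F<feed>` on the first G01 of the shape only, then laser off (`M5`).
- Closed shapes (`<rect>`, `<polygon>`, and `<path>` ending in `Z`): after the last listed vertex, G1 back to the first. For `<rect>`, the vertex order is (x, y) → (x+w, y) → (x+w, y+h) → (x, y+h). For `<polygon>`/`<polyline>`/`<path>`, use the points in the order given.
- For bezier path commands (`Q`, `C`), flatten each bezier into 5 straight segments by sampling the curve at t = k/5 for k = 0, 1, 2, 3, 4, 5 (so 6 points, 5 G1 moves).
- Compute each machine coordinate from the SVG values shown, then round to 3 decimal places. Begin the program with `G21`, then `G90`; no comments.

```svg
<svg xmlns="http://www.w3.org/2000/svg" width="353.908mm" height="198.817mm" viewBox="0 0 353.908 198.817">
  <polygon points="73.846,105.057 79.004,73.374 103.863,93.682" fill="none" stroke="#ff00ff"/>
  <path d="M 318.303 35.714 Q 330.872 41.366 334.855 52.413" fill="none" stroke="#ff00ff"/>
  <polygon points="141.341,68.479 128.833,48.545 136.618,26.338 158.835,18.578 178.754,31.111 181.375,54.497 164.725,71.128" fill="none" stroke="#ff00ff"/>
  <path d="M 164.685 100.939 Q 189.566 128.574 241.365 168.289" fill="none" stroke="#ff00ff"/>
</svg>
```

G21
G90
G0 X73.846 Y93.760
M4 S840
G01 X79.004 Y125.443 F1083
G01 X103.863 Y105.135
G01 X73.846 Y93.760
M5
G0 X318.303 Y163.103
M4 S840
G01 X322.987 Y160.626 F1083
G01 X326.984 Y157.718
G01 X330.295 Y154.378
G01 X332.918 Y150.607
G01 X334.855 Y146.404
M5
G0 X141.341 Y130.338
M4 S840
G01 X128.833 Y150.272 F1083
G01 X136.618 Y172.479
G01 X158.835 Y180.239
G01 X178.754 Y167.706
G01 X181.375 Y144.320
G01 X164.725 Y127.689
G01 X141.341 Y130.338
M5
G0 X164.685 Y97.878
M4 S840
G01 X175.714 Y86.341 F1083
G01 X188.897 Y73.837
G01 X204.233 Y60.367
G01 X221.722 Y45.931
G01 X241.365 Y30.528
M5

viewBox `0 0 353.908 198.817` with mm width/height → 1 unit = 1 mm. Flip: y_m = 198.817 − y_svg.

**Shape 1** — `<polygon>` regular polygon, stroke `#ff00ff` → cut (S840, F1083). Machine vertices: (73.846,93.760) → (79.004,125.443) → (103.863,105.135) → (73.846,93.760). Closed: final G1 returns to the first vertex.

**Shape 2** — `<path>` quadratic bezier, stroke `#ff00ff` → cut (S840, F1083). Control points (SVG): P0=(318.303,35.714), P1=(330.872,41.366), P2=(334.855,52.413); sampled at t=k/5. Machine vertices: (318.303,163.103) → (322.987,160.626) → (326.984,157.718) → (330.295,154.378) → (332.918,150.607) → (334.855,146.404). Open path.

**Shape 3** — `<polygon>` regular polygon, stroke `#ff00ff` → cut (S840, F1083). Machine vertices: (141.341,130.338) → (128.833,150.272) → (136.618,172.479) → (158.835,180.239) → (178.754,167.706) → (181.375,144.320) → (164.725,127.689) → (141.341,130.338). Closed: final G1 returns to the first vertex.

**Shape 4** — `<path>` quadratic bezier, stroke `#ff00ff` → cut (S840, F1083). Control points (SVG): P0=(164.685,100.939), P1=(189.566,128.574), P2=(241.365,168.289); sampled at t=k/5. Machine vertices: (164.685,97.878) → (175.714,86.341) → (188.897,73.837) → (204.233,60.367) → (221.722,45.931) → (241.365,30.528). Open path.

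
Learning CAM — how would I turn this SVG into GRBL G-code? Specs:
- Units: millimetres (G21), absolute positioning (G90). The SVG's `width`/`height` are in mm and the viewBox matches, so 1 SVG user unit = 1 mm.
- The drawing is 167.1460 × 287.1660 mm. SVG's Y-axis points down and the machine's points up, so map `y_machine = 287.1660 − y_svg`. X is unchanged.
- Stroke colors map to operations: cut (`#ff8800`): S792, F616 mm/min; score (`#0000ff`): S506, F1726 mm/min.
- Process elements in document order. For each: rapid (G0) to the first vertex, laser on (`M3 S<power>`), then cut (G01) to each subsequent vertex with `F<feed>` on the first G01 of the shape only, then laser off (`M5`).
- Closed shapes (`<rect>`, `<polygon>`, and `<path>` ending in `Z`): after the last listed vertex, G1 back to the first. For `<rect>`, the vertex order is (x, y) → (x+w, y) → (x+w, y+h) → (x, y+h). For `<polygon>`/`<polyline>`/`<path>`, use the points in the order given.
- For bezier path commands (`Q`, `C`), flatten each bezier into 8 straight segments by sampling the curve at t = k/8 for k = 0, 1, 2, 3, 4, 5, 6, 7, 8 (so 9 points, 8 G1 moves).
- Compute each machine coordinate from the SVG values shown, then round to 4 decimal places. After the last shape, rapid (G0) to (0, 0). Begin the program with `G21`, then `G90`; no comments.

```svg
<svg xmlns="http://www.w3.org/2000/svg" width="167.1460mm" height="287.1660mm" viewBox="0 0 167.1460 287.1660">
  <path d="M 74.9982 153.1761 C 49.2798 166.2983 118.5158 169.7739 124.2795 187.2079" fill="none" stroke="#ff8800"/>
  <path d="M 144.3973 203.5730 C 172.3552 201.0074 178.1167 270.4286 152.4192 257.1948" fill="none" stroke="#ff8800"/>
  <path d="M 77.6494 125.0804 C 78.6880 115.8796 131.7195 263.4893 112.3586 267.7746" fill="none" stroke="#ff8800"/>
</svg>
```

G21
G90
G0 X74.9982 Y133.9899
M3 S792
G01 X69.4954 Y129.4752 F616
G01 X71.0379 Y125.5882
G01 X77.7694 Y122.0523
G01 X87.8331 Y118.5909
G01 X99.3725 Y114.9274
G01 X110.5311 Y110.7852
G01 X119.4523 Y105.8877
G01 X124.2795 Y99.9581
M5
G0 X144.3973 Y83.5930
M3 S792
G01 X153.8230 Y81.4828 F616
G01 X161.0592 Y74.4360
G01 X165.9974 Y64.2648
G01 X168.5290 Y52.7815
G01 X168.5456 Y41.7983
G01 X165.9385 Y33.1274
G01 X160.5992 Y28.5809
G01 X152.4192 Y29.9712
M5
G0 X77.6494 Y162.0856
M3 S792
G01 X80.2331 Y158.7716 F616
G01 X86.2335 Y144.2738
G01 X94.1929 Y122.1095
G01 X102.6538 Y95.7958
G01 X110.1584 Y68.8499
G01 X115.2492 Y44.7891
G01 X116.4685 Y27.1305
G01 X112.3586 Y19.3914
M5
G0 X0.0000 Y0.0000

1 u = 1 mm; y_m = 287.1660 − y.

[1] `<path>` cubic bezier, #ff8800→cut S792 F616: (74.9982,133.9899) → (69.4954,129.4752) → (71.0379,125.5882) → (77.7694,122.0523) → (87.8331,118.5909) → (99.3725,114.9274) → (110.5311,110.7852) → (119.4523,105.8877) → (124.2795,99.9581)

[2] `<path>` cubic bezier, #ff8800→cut S792 F616: (144.3973,83.5930) → (153.8230,81.4828) → (161.0592,74.4360) → (165.9974,64.2648) → (168.5290,52.7815) → (168.5456,41.7983) → (165.9385,33.1274) → (160.5992,28.5809) → (152.4192,29.9712)

[3] `<path>` cubic bezier, #ff8800→cut S792 F616: (77.6494,162.0856) → (80.2331,158.7716) → (86.2335,144.2738) → (94.1929,122.1095) → (102.6538,95.7958) → (110.1584,68.8499) → (115.2492,44.7891) → (116.4685,27.1305) → (112.3586,19.3914)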